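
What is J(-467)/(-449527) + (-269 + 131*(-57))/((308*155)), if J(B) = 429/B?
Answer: -31230598207/192731070455 ≈ -0.16204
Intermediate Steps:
J(-467)/(-449527) + (-269 + 131*(-57))/((308*155)) = (429/(-467))/(-449527) + (-269 + 131*(-57))/((308*155)) = (429*(-1/467))*(-1/449527) + (-269 - 7467)/47740 = -429/467*(-1/449527) - 7736*1/47740 = 33/16148393 - 1934/11935 = -31230598207/192731070455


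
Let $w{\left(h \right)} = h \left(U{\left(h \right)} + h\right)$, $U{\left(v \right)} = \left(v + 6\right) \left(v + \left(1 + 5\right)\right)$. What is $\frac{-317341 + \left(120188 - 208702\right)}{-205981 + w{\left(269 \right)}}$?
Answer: $- \frac{81171}{4041901} \approx -0.020082$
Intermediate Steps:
$U{\left(v \right)} = \left(6 + v\right)^{2}$ ($U{\left(v \right)} = \left(6 + v\right) \left(v + 6\right) = \left(6 + v\right) \left(6 + v\right) = \left(6 + v\right)^{2}$)
$w{\left(h \right)} = h \left(h + \left(6 + h\right)^{2}\right)$ ($w{\left(h \right)} = h \left(\left(6 + h\right)^{2} + h\right) = h \left(h + \left(6 + h\right)^{2}\right)$)
$\frac{-317341 + \left(120188 - 208702\right)}{-205981 + w{\left(269 \right)}} = \frac{-317341 + \left(120188 - 208702\right)}{-205981 + 269 \left(269 + \left(6 + 269\right)^{2}\right)} = \frac{-317341 + \left(120188 - 208702\right)}{-205981 + 269 \left(269 + 275^{2}\right)} = \frac{-317341 - 88514}{-205981 + 269 \left(269 + 75625\right)} = - \frac{405855}{-205981 + 269 \cdot 75894} = - \frac{405855}{-205981 + 20415486} = - \frac{405855}{20209505} = \left(-405855\right) \frac{1}{20209505} = - \frac{81171}{4041901}$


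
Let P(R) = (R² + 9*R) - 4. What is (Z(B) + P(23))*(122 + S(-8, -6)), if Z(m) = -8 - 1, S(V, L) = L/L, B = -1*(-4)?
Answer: 88929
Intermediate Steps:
B = 4
S(V, L) = 1
Z(m) = -9
P(R) = -4 + R² + 9*R
(Z(B) + P(23))*(122 + S(-8, -6)) = (-9 + (-4 + 23² + 9*23))*(122 + 1) = (-9 + (-4 + 529 + 207))*123 = (-9 + 732)*123 = 723*123 = 88929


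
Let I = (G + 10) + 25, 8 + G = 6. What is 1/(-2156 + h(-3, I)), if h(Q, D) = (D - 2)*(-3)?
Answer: -1/2249 ≈ -0.00044464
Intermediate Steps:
G = -2 (G = -8 + 6 = -2)
I = 33 (I = (-2 + 10) + 25 = 8 + 25 = 33)
h(Q, D) = 6 - 3*D (h(Q, D) = (-2 + D)*(-3) = 6 - 3*D)
1/(-2156 + h(-3, I)) = 1/(-2156 + (6 - 3*33)) = 1/(-2156 + (6 - 99)) = 1/(-2156 - 93) = 1/(-2249) = -1/2249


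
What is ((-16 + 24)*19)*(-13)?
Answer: -1976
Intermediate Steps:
((-16 + 24)*19)*(-13) = (8*19)*(-13) = 152*(-13) = -1976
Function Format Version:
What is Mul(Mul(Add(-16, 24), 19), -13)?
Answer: -1976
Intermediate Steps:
Mul(Mul(Add(-16, 24), 19), -13) = Mul(Mul(8, 19), -13) = Mul(152, -13) = -1976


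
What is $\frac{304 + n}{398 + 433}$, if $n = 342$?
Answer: $\frac{646}{831} \approx 0.77738$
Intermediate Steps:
$\frac{304 + n}{398 + 433} = \frac{304 + 342}{398 + 433} = \frac{646}{831}$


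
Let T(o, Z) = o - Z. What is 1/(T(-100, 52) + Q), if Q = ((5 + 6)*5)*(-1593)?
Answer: -1/87767 ≈ -1.1394e-5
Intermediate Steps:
Q = -87615 (Q = (11*5)*(-1593) = 55*(-1593) = -87615)
1/(T(-100, 52) + Q) = 1/((-100 - 1*52) - 87615) = 1/((-100 - 52) - 87615) = 1/(-152 - 87615) = 1/(-87767) = -1/87767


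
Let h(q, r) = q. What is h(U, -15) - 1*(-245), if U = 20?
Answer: 265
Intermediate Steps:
h(U, -15) - 1*(-245) = 20 - 1*(-245) = 20 + 245 = 265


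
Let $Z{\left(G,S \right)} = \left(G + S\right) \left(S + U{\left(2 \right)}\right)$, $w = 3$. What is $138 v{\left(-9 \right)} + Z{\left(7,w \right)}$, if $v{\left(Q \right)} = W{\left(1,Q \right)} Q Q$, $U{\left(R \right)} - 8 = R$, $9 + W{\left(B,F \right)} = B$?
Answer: $-89294$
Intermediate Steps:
$W{\left(B,F \right)} = -9 + B$
$U{\left(R \right)} = 8 + R$
$v{\left(Q \right)} = - 8 Q^{2}$ ($v{\left(Q \right)} = \left(-9 + 1\right) Q Q = - 8 Q Q = - 8 Q^{2}$)
$Z{\left(G,S \right)} = \left(10 + S\right) \left(G + S\right)$ ($Z{\left(G,S \right)} = \left(G + S\right) \left(S + \left(8 + 2\right)\right) = \left(G + S\right) \left(S + 10\right) = \left(G + S\right) \left(10 + S\right) = \left(10 + S\right) \left(G + S\right)$)
$138 v{\left(-9 \right)} + Z{\left(7,w \right)} = 138 \left(- 8 \left(-9\right)^{2}\right) + \left(3^{2} + 10 \cdot 7 + 10 \cdot 3 + 7 \cdot 3\right) = 138 \left(\left(-8\right) 81\right) + \left(9 + 70 + 30 + 21\right) = 138 \left(-648\right) + 130 = -89424 + 130 = -89294$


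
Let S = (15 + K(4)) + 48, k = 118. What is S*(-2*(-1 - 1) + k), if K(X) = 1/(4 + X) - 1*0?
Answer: 30805/4 ≈ 7701.3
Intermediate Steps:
K(X) = 1/(4 + X) (K(X) = 1/(4 + X) + 0 = 1/(4 + X))
S = 505/8 (S = (15 + 1/(4 + 4)) + 48 = (15 + 1/8) + 48 = (15 + ⅛) + 48 = 121/8 + 48 = 505/8 ≈ 63.125)
S*(-2*(-1 - 1) + k) = 505*(-2*(-1 - 1) + 118)/8 = 505*(-2*(-2) + 118)/8 = 505*(4 + 118)/8 = (505/8)*122 = 30805/4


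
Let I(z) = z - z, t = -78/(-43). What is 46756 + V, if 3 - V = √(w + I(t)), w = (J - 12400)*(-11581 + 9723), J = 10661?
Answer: 46759 - √3231062 ≈ 44962.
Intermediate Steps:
t = 78/43 (t = -78*(-1/43) = 78/43 ≈ 1.8140)
w = 3231062 (w = (10661 - 12400)*(-11581 + 9723) = -1739*(-1858) = 3231062)
I(z) = 0
V = 3 - √3231062 (V = 3 - √(3231062 + 0) = 3 - √3231062 ≈ -1794.5)
46756 + V = 46756 + (3 - √3231062) = 46759 - √3231062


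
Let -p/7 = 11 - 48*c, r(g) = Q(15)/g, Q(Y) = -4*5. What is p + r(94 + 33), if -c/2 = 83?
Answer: -7093351/127 ≈ -55853.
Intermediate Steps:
c = -166 (c = -2*83 = -166)
Q(Y) = -20
r(g) = -20/g
p = -55853 (p = -7*(11 - 48*(-166)) = -7*(11 + 7968) = -7*7979 = -55853)
p + r(94 + 33) = -55853 - 20/(94 + 33) = -55853 - 20/127 = -7093351/127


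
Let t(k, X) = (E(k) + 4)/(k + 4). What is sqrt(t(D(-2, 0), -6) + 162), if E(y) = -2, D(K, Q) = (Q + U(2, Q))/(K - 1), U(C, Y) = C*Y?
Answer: 5*sqrt(26)/2 ≈ 12.748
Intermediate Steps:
D(K, Q) = 3*Q/(-1 + K) (D(K, Q) = (Q + 2*Q)/(K - 1) = (3*Q)/(-1 + K) = 3*Q/(-1 + K))
t(k, X) = 2/(4 + k) (t(k, X) = (-2 + 4)/(k + 4) = 2/(4 + k))
sqrt(t(D(-2, 0), -6) + 162) = sqrt(2/(4 + 3*0/(-1 - 2)) + 162) = sqrt(2/(4 + 3*0/(-3)) + 162) = sqrt(2/(4 + 3*0*(-1/3)) + 162) = sqrt(2/(4 + 0) + 162) = sqrt(2/4 + 162) = sqrt(2*(1/4) + 162) = sqrt(1/2 + 162) = sqrt(325/2) = 5*sqrt(26)/2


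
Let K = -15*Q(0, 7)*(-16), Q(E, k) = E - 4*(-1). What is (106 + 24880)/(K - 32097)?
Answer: -24986/31137 ≈ -0.80245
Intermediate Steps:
Q(E, k) = 4 + E (Q(E, k) = E + 4 = 4 + E)
K = 960 (K = -15*(4 + 0)*(-16) = -15*4*(-16) = -60*(-16) = 960)
(106 + 24880)/(K - 32097) = (106 + 24880)/(960 - 32097) = 24986/(-31137) = 24986*(-1/31137) = -24986/31137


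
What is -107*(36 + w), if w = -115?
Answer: 8453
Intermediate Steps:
-107*(36 + w) = -107*(36 - 115) = -107*(-79) = 8453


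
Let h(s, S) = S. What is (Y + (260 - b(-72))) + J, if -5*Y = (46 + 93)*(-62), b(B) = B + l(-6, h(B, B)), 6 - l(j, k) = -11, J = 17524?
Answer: 97813/5 ≈ 19563.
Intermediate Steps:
l(j, k) = 17 (l(j, k) = 6 - 1*(-11) = 6 + 11 = 17)
b(B) = 17 + B (b(B) = B + 17 = 17 + B)
Y = 8618/5 (Y = -(46 + 93)*(-62)/5 = -139*(-62)/5 = -⅕*(-8618) = 8618/5 ≈ 1723.6)
(Y + (260 - b(-72))) + J = (8618/5 + (260 - (17 - 72))) + 17524 = (8618/5 + (260 - 1*(-55))) + 17524 = (8618/5 + (260 + 55)) + 17524 = (8618/5 + 315) + 17524 = 10193/5 + 17524 = 97813/5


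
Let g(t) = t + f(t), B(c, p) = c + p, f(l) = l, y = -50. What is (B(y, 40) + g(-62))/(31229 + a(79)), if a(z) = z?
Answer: -67/15654 ≈ -0.0042801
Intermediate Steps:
g(t) = 2*t (g(t) = t + t = 2*t)
(B(y, 40) + g(-62))/(31229 + a(79)) = ((-50 + 40) + 2*(-62))/(31229 + 79) = (-10 - 124)/31308 = -134*1/31308 = -67/15654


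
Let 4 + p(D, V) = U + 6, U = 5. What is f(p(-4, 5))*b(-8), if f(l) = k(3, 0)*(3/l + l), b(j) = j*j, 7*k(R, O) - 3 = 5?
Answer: 26624/49 ≈ 543.35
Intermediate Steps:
k(R, O) = 8/7 (k(R, O) = 3/7 + (1/7)*5 = 3/7 + 5/7 = 8/7)
p(D, V) = 7 (p(D, V) = -4 + (5 + 6) = -4 + 11 = 7)
b(j) = j**2
f(l) = 8*l/7 + 24/(7*l) (f(l) = 8*(3/l + l)/7 = 8*(l + 3/l)/7 = 8*l/7 + 24/(7*l))
f(p(-4, 5))*b(-8) = ((8/7)*(3 + 7**2)/7)*(-8)**2 = ((8/7)*(1/7)*(3 + 49))*64 = ((8/7)*(1/7)*52)*64 = (416/49)*64 = 26624/49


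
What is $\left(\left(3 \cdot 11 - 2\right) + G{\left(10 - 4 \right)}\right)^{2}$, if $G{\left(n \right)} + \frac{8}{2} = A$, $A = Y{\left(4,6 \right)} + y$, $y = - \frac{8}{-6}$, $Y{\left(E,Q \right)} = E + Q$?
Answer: $\frac{13225}{9} \approx 1469.4$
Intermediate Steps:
$y = \frac{4}{3}$ ($y = \left(-8\right) \left(- \frac{1}{6}\right) = \frac{4}{3} \approx 1.3333$)
$A = \frac{34}{3}$ ($A = \left(4 + 6\right) + \frac{4}{3} = 10 + \frac{4}{3} = \frac{34}{3} \approx 11.333$)
$G{\left(n \right)} = \frac{22}{3}$ ($G{\left(n \right)} = -4 + \frac{34}{3} = \frac{22}{3}$)
$\left(\left(3 \cdot 11 - 2\right) + G{\left(10 - 4 \right)}\right)^{2} = \left(\left(3 \cdot 11 - 2\right) + \frac{22}{3}\right)^{2} = \left(\left(33 - 2\right) + \frac{22}{3}\right)^{2} = \left(31 + \frac{22}{3}\right)^{2} = \left(\frac{115}{3}\right)^{2} = \frac{13225}{9}$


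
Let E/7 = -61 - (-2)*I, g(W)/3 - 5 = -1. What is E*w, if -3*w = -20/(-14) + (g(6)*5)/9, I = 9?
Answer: 7310/9 ≈ 812.22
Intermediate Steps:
g(W) = 12 (g(W) = 15 + 3*(-1) = 15 - 3 = 12)
w = -170/63 (w = -(-20/(-14) + (12*5)/9)/3 = -(-20*(-1/14) + 60*(1/9))/3 = -(10/7 + 20/3)/3 = -1/3*170/21 = -170/63 ≈ -2.6984)
E = -301 (E = 7*(-61 - (-2)*9) = 7*(-61 - 1*(-18)) = 7*(-61 + 18) = 7*(-43) = -301)
E*w = -301*(-170/63) = 7310/9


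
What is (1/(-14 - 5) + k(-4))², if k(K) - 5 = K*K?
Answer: 158404/361 ≈ 438.79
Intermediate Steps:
k(K) = 5 + K² (k(K) = 5 + K*K = 5 + K²)
(1/(-14 - 5) + k(-4))² = (1/(-14 - 5) + (5 + (-4)²))² = (1/(-19) + (5 + 16))² = (-1/19 + 21)² = (398/19)² = 158404/361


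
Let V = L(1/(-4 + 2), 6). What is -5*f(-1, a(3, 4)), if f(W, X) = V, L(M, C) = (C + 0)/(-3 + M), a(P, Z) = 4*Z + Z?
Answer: 60/7 ≈ 8.5714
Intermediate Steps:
a(P, Z) = 5*Z
L(M, C) = C/(-3 + M)
V = -12/7 (V = 6/(-3 + 1/(-4 + 2)) = 6/(-3 + 1/(-2)) = 6/(-3 - ½) = 6/(-7/2) = 6*(-2/7) = -12/7 ≈ -1.7143)
f(W, X) = -12/7
-5*f(-1, a(3, 4)) = -5*(-12/7) = 60/7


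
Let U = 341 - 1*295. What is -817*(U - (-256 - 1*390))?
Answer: -565364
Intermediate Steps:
U = 46 (U = 341 - 295 = 46)
-817*(U - (-256 - 1*390)) = -817*(46 - (-256 - 1*390)) = -817*(46 - (-256 - 390)) = -817*(46 - 1*(-646)) = -817*(46 + 646) = -817*692 = -565364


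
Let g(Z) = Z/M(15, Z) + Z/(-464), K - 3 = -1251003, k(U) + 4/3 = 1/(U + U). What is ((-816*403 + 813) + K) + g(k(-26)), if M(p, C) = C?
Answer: -114296796845/72384 ≈ -1.5790e+6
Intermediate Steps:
k(U) = -4/3 + 1/(2*U) (k(U) = -4/3 + 1/(U + U) = -4/3 + 1/(2*U))
K = -1251000 (K = 3 - 1251003 = -1251000)
g(Z) = 1 - Z/464 (g(Z) = Z/Z + Z/(-464) = 1 + Z*(-1/464) = 1 - Z/464)
((-816*403 + 813) + K) + g(k(-26)) = ((-816*403 + 813) - 1251000) + (1 - (3 - 8*(-26))/(2784*(-26))) = ((-328848 + 813) - 1251000) + (1 - (-1)*(3 + 208)/(2784*26)) = (-328035 - 1251000) + (1 - (-1)*211/(2784*26)) = -1579035 + (1 - 1/464*(-211/156)) = -1579035 + (1 + 211/72384) = -1579035 + 72595/72384 = -114296796845/72384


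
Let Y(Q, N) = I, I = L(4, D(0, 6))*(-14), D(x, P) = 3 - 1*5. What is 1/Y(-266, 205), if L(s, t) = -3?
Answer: 1/42 ≈ 0.023810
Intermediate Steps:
D(x, P) = -2 (D(x, P) = 3 - 5 = -2)
I = 42 (I = -3*(-14) = 42)
Y(Q, N) = 42
1/Y(-266, 205) = 1/42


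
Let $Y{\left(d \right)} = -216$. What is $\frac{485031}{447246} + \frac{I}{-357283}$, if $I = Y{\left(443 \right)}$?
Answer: $\frac{57796645303}{53264464206} \approx 1.0851$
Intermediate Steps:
$I = -216$
$\frac{485031}{447246} + \frac{I}{-357283} = \frac{485031}{447246} - \frac{216}{-357283} = 485031 \cdot \frac{1}{447246} - - \frac{216}{357283} = \frac{161677}{149082} + \frac{216}{357283} = \frac{57796645303}{53264464206}$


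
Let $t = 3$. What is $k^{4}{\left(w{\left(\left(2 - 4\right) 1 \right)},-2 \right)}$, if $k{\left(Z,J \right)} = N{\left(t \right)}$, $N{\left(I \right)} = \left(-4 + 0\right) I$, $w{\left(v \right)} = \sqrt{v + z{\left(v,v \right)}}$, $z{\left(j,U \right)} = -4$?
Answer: $20736$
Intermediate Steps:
$w{\left(v \right)} = \sqrt{-4 + v}$ ($w{\left(v \right)} = \sqrt{v - 4} = \sqrt{-4 + v}$)
$N{\left(I \right)} = - 4 I$
$k{\left(Z,J \right)} = -12$ ($k{\left(Z,J \right)} = \left(-4\right) 3 = -12$)
$k^{4}{\left(w{\left(\left(2 - 4\right) 1 \right)},-2 \right)} = \left(-12\right)^{4} = 20736$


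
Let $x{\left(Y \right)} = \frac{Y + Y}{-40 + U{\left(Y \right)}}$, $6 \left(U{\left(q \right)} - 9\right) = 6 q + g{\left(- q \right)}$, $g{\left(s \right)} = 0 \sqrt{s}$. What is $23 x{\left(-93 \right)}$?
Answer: $\frac{69}{2} \approx 34.5$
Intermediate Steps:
$g{\left(s \right)} = 0$
$U{\left(q \right)} = 9 + q$ ($U{\left(q \right)} = 9 + \frac{6 q + 0}{6} = 9 + \frac{6 q}{6} = 9 + q$)
$x{\left(Y \right)} = \frac{2 Y}{-31 + Y}$ ($x{\left(Y \right)} = \frac{Y + Y}{-40 + \left(9 + Y\right)} = \frac{2 Y}{-31 + Y}$)
$23 x{\left(-93 \right)} = 23 \cdot 2 \left(-93\right) \frac{1}{-31 - 93} = 23 \cdot 2 \left(-93\right) \frac{1}{-124} = 23 \cdot 2 \left(-93\right) \left(- \frac{1}{124}\right) = 23 \cdot \frac{3}{2} = \frac{69}{2}$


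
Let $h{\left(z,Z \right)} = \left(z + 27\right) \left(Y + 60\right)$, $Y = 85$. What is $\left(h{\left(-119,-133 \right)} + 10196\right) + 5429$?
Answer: $2285$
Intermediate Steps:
$h{\left(z,Z \right)} = 3915 + 145 z$ ($h{\left(z,Z \right)} = \left(z + 27\right) \left(85 + 60\right) = \left(27 + z\right) 145 = 3915 + 145 z$)
$\left(h{\left(-119,-133 \right)} + 10196\right) + 5429 = \left(\left(3915 + 145 \left(-119\right)\right) + 10196\right) + 5429 = \left(\left(3915 - 17255\right) + 10196\right) + 5429 = \left(-13340 + 10196\right) + 5429 = -3144 + 5429 = 2285$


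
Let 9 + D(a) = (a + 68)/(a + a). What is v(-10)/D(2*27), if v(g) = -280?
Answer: 3024/85 ≈ 35.576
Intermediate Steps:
D(a) = -9 + (68 + a)/(2*a) (D(a) = -9 + (a + 68)/(a + a) = -9 + (68 + a)/((2*a)) = -9 + (68 + a)*(1/(2*a)) = -9 + (68 + a)/(2*a))
v(-10)/D(2*27) = -280/(-17/2 + 34/((2*27))) = -280/(-17/2 + 34/54) = -280/(-17/2 + 34*(1/54)) = -280/(-17/2 + 17/27) = -280/(-425/54) = -280*(-54/425) = 3024/85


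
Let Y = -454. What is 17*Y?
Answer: -7718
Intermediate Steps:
17*Y = 17*(-454) = -7718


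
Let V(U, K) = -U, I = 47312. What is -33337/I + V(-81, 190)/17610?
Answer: -97205383/138860720 ≈ -0.70002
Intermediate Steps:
-33337/I + V(-81, 190)/17610 = -33337/47312 - 1*(-81)/17610 = -33337*1/47312 + 81*(1/17610) = -33337/47312 + 27/5870 = -97205383/138860720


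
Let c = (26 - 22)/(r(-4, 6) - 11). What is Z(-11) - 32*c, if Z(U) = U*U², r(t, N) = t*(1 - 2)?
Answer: -9189/7 ≈ -1312.7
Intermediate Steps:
r(t, N) = -t (r(t, N) = t*(-1) = -t)
Z(U) = U³
c = -4/7 (c = (26 - 22)/(-1*(-4) - 11) = 4/(4 - 11) = 4/(-7) = 4*(-⅐) = -4/7 ≈ -0.57143)
Z(-11) - 32*c = (-11)³ - 32*(-4/7) = -1331 + 128/7 = -9189/7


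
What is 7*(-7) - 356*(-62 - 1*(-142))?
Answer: -28529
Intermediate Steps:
7*(-7) - 356*(-62 - 1*(-142)) = -49 - 356*(-62 + 142) = -49 - 356*80 = -49 - 28480 = -28529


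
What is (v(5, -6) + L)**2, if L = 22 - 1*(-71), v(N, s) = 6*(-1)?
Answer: 7569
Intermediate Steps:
v(N, s) = -6
L = 93 (L = 22 + 71 = 93)
(v(5, -6) + L)**2 = (-6 + 93)**2 = 87**2 = 7569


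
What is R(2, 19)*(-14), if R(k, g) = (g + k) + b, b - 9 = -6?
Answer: -336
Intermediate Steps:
b = 3 (b = 9 - 6 = 3)
R(k, g) = 3 + g + k (R(k, g) = (g + k) + 3 = 3 + g + k)
R(2, 19)*(-14) = (3 + 19 + 2)*(-14) = 24*(-14) = -336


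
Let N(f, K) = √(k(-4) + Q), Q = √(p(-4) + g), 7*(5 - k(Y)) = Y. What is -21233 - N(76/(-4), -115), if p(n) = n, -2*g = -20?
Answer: -21233 - √(273 + 49*√6)/7 ≈ -21236.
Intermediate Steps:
g = 10 (g = -½*(-20) = 10)
k(Y) = 5 - Y/7
Q = √6 (Q = √(-4 + 10) = √6 ≈ 2.4495)
N(f, K) = √(39/7 + √6) (N(f, K) = √((5 - ⅐*(-4)) + √6) = √((5 + 4/7) + √6) = √(39/7 + √6))
-21233 - N(76/(-4), -115) = -21233 - √(273 + 49*√6)/7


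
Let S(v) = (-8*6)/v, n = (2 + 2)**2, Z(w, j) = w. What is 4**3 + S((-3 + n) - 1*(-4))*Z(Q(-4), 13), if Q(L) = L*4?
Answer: 1856/17 ≈ 109.18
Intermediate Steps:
Q(L) = 4*L
n = 16 (n = 4**2 = 16)
S(v) = -48/v
4**3 + S((-3 + n) - 1*(-4))*Z(Q(-4), 13) = 4**3 + (-48/((-3 + 16) - 1*(-4)))*(4*(-4)) = 64 - 48/(13 + 4)*(-16) = 64 - 48/17*(-16) = 64 + 768/17 = 1856/17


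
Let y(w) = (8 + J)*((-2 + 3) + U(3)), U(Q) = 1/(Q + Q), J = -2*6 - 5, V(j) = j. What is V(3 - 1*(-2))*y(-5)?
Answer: -105/2 ≈ -52.500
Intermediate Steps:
J = -17 (J = -12 - 5 = -17)
U(Q) = 1/(2*Q)
y(w) = -21/2 (y(w) = (8 - 17)*((-2 + 3) + (½)/3) = -9*(1 + (½)*(⅓)) = -9*(1 + ⅙) = -9*7/6 = -21/2)
V(3 - 1*(-2))*y(-5) = (3 - 1*(-2))*(-21/2) = (3 + 2)*(-21/2) = 5*(-21/2) = -105/2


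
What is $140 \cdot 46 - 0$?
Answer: $6440$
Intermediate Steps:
$140 \cdot 46 - 0 = 6440 + 0 = 6440$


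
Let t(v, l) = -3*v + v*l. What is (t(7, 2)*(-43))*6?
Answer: 1806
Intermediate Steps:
t(v, l) = -3*v + l*v
(t(7, 2)*(-43))*6 = ((7*(-3 + 2))*(-43))*6 = ((7*(-1))*(-43))*6 = -7*(-43)*6 = 301*6 = 1806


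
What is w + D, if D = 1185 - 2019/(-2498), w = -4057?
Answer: -7172237/2498 ≈ -2871.2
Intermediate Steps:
D = 2962149/2498 (D = 1185 - 2019*(-1)/2498 = 1185 - 1*(-2019/2498) = 1185 + 2019/2498 = 2962149/2498 ≈ 1185.8)
w + D = -4057 + 2962149/2498 = -7172237/2498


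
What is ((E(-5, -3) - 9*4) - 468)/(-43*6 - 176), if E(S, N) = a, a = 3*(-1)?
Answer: 507/434 ≈ 1.1682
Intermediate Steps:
a = -3
E(S, N) = -3
((E(-5, -3) - 9*4) - 468)/(-43*6 - 176) = ((-3 - 9*4) - 468)/(-43*6 - 176) = ((-3 - 36) - 468)/(-258 - 176) = (-39 - 468)/(-434) = -507*(-1/434) = 507/434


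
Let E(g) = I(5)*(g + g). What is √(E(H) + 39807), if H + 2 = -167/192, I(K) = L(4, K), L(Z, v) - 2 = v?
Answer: √22905690/24 ≈ 199.42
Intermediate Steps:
L(Z, v) = 2 + v
I(K) = 2 + K
H = -551/192 (H = -2 - 167/192 = -551/192 ≈ -2.8698)
E(g) = 14*g (E(g) = (2 + 5)*(g + g) = 7*(2*g) = 14*g)
√(E(H) + 39807) = √(14*(-551/192) + 39807) = √(-3857/96 + 39807) = √(3817615/96) = √22905690/24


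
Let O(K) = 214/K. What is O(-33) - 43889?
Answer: -1448551/33 ≈ -43896.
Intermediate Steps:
O(-33) - 43889 = 214/(-33) - 43889 = 214*(-1/33) - 43889 = -214/33 - 43889 = -1448551/33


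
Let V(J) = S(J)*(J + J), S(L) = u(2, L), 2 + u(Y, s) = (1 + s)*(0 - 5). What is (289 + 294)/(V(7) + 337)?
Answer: -583/251 ≈ -2.3227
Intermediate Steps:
u(Y, s) = -7 - 5*s (u(Y, s) = -2 + (1 + s)*(0 - 5) = -2 + (1 + s)*(-5) = -2 + (-5 - 5*s) = -7 - 5*s)
S(L) = -7 - 5*L
V(J) = 2*J*(-7 - 5*J) (V(J) = (-7 - 5*J)*(J + J) = (-7 - 5*J)*(2*J) = 2*J*(-7 - 5*J))
(289 + 294)/(V(7) + 337) = (289 + 294)/(-2*7*(7 + 5*7) + 337) = 583/(-2*7*(7 + 35) + 337) = 583/(-2*7*42 + 337) = 583/(-588 + 337) = 583/(-251) = 583*(-1/251) = -583/251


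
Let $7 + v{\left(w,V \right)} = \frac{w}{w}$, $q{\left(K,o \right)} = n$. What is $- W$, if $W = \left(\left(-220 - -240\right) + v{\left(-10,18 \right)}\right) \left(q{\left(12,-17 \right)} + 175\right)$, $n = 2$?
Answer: $-2478$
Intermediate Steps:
$q{\left(K,o \right)} = 2$
$v{\left(w,V \right)} = -6$ ($v{\left(w,V \right)} = -7 + \frac{w}{w} = -7 + 1 = -6$)
$W = 2478$ ($W = \left(\left(-220 - -240\right) - 6\right) \left(2 + 175\right) = \left(\left(-220 + 240\right) - 6\right) 177 = \left(20 - 6\right) 177 = 14 \cdot 177 = 2478$)
$- W = \left(-1\right) 2478 = -2478$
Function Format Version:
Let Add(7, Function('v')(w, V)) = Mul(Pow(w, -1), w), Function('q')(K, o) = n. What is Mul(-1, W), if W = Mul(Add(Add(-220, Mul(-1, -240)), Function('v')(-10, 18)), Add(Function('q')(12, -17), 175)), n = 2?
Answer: -2478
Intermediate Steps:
Function('q')(K, o) = 2
Function('v')(w, V) = -6 (Function('v')(w, V) = Add(-7, Mul(Pow(w, -1), w)) = Add(-7, 1) = -6)
W = 2478 (W = Mul(Add(Add(-220, Mul(-1, -240)), -6), Add(2, 175)) = Mul(Add(Add(-220, 240), -6), 177) = Mul(Add(20, -6), 177) = Mul(14, 177) = 2478)
Mul(-1, W) = Mul(-1, 2478) = -2478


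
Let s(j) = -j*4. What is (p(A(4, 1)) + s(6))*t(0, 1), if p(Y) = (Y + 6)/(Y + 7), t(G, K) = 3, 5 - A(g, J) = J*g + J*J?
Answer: -486/7 ≈ -69.429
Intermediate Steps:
A(g, J) = 5 - J² - J*g (A(g, J) = 5 - (J*g + J*J) = 5 - (J*g + J²) = 5 - (J² + J*g) = 5 + (-J² - J*g) = 5 - J² - J*g)
p(Y) = (6 + Y)/(7 + Y)
s(j) = -4*j
(p(A(4, 1)) + s(6))*t(0, 1) = ((6 + (5 - 1*1² - 1*1*4))/(7 + (5 - 1*1² - 1*1*4)) - 4*6)*3 = ((6 + (5 - 1*1 - 4))/(7 + (5 - 1*1 - 4)) - 24)*3 = ((6 + (5 - 1 - 4))/(7 + (5 - 1 - 4)) - 24)*3 = ((6 + 0)/(7 + 0) - 24)*3 = (6/7 - 24)*3 = -162/7*3 = -486/7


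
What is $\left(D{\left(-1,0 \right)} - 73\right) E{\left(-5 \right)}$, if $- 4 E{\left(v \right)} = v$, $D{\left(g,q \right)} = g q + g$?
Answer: $- \frac{185}{2} \approx -92.5$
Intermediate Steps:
$D{\left(g,q \right)} = g + g q$
$E{\left(v \right)} = - \frac{v}{4}$
$\left(D{\left(-1,0 \right)} - 73\right) E{\left(-5 \right)} = \left(- (1 + 0) - 73\right) \left(\left(- \frac{1}{4}\right) \left(-5\right)\right) = \left(\left(-1\right) 1 - 73\right) \frac{5}{4} = \left(-1 - 73\right) \frac{5}{4} = \left(-74\right) \frac{5}{4} = - \frac{185}{2}$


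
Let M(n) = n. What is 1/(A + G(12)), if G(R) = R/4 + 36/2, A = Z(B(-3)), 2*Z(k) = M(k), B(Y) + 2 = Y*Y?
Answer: 2/49 ≈ 0.040816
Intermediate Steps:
B(Y) = -2 + Y² (B(Y) = -2 + Y*Y = -2 + Y²)
Z(k) = k/2
A = 7/2 (A = (-2 + (-3)²)/2 = (-2 + 9)/2 = (½)*7 = 7/2 ≈ 3.5000)
G(R) = 18 + R/4 (G(R) = R*(¼) + 36*(½) = R/4 + 18 = 18 + R/4)
1/(A + G(12)) = 1/(7/2 + (18 + (¼)*12)) = 1/(7/2 + (18 + 3)) = 1/(7/2 + 21) = 1/(49/2) = 2/49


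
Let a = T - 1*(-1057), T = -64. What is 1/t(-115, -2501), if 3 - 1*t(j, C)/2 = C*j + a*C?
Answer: 1/4391762 ≈ 2.2770e-7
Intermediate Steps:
a = 993 (a = -64 - 1*(-1057) = -64 + 1057 = 993)
t(j, C) = 6 - 1986*C - 2*C*j (t(j, C) = 6 - 2*(C*j + 993*C) = 6 - 2*(993*C + C*j) = 6 + (-1986*C - 2*C*j) = 6 - 1986*C - 2*C*j)
1/t(-115, -2501) = 1/(6 - 1986*(-2501) - 2*(-2501)*(-115)) = 1/(6 + 4966986 - 575230) = 1/4391762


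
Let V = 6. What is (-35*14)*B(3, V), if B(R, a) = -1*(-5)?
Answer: -2450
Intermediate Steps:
B(R, a) = 5
(-35*14)*B(3, V) = -35*14*5 = -490*5 = -2450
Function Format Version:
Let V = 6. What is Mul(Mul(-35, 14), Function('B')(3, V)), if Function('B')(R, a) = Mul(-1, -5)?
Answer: -2450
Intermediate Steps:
Function('B')(R, a) = 5
Mul(Mul(-35, 14), Function('B')(3, V)) = Mul(Mul(-35, 14), 5) = Mul(-490, 5) = -2450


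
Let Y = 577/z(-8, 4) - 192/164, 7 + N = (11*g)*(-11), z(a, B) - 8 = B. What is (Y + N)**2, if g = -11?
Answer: 454935411121/242064 ≈ 1.8794e+6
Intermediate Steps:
z(a, B) = 8 + B
N = 1324 (N = -7 + (11*(-11))*(-11) = -7 - 121*(-11) = -7 + 1331 = 1324)
Y = 23081/492 (Y = 577/(8 + 4) - 192/164 = 577/12 - 192*1/164 = 577*(1/12) - 48/41 = 577/12 - 48/41 = 23081/492 ≈ 46.913)
(Y + N)**2 = (23081/492 + 1324)**2 = (674489/492)**2 = 454935411121/242064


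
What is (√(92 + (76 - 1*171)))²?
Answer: -3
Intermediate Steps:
(√(92 + (76 - 1*171)))² = (√(92 + (76 - 171)))² = (√(92 - 95))² = (√(-3))² = (I*√3)² = -3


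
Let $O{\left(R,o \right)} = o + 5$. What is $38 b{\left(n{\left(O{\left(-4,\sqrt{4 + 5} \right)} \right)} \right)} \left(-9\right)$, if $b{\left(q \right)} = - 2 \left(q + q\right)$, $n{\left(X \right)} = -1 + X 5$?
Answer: $53352$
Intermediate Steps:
$O{\left(R,o \right)} = 5 + o$
$n{\left(X \right)} = -1 + 5 X$
$b{\left(q \right)} = - 4 q$ ($b{\left(q \right)} = - 2 \cdot 2 q = - 4 q$)
$38 b{\left(n{\left(O{\left(-4,\sqrt{4 + 5} \right)} \right)} \right)} \left(-9\right) = 38 \left(- 4 \left(-1 + 5 \left(5 + \sqrt{4 + 5}\right)\right)\right) \left(-9\right) = 38 \left(- 4 \left(-1 + 5 \left(5 + \sqrt{9}\right)\right)\right) \left(-9\right) = 38 \left(- 4 \left(-1 + 5 \left(5 + 3\right)\right)\right) \left(-9\right) = 38 \left(- 4 \left(-1 + 5 \cdot 8\right)\right) \left(-9\right) = 38 \left(- 4 \left(-1 + 40\right)\right) \left(-9\right) = 38 \left(\left(-4\right) 39\right) \left(-9\right) = 38 \left(-156\right) \left(-9\right) = \left(-5928\right) \left(-9\right) = 53352$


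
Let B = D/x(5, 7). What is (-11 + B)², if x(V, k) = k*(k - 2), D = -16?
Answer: 160801/1225 ≈ 131.27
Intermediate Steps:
x(V, k) = k*(-2 + k)
B = -16/35 (B = -16*1/(7*(-2 + 7)) = -16/(7*5) = -16/35 ≈ -0.45714)
(-11 + B)² = (-11 - 16/35)² = (-401/35)² = 160801/1225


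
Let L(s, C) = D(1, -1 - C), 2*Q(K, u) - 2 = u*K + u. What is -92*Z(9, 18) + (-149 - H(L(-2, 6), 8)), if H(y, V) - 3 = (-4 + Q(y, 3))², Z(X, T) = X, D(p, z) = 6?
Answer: -4145/4 ≈ -1036.3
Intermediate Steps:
Q(K, u) = 1 + u/2 + K*u/2 (Q(K, u) = 1 + (u*K + u)/2 = 1 + (K*u + u)/2 = 1 + (u + K*u)/2 = 1 + (u/2 + K*u/2) = 1 + u/2 + K*u/2)
L(s, C) = 6
H(y, V) = 3 + (-3/2 + 3*y/2)² (H(y, V) = 3 + (-4 + (1 + (½)*3 + (½)*y*3))² = 3 + (-4 + (1 + 3/2 + 3*y/2))² = 3 + (-4 + (5/2 + 3*y/2))² = 3 + (-3/2 + 3*y/2)²)
-92*Z(9, 18) + (-149 - H(L(-2, 6), 8)) = -92*9 + (-149 - (3 + 9*(-1 + 6)²/4)) = -828 + (-149 - (3 + (9/4)*5²)) = -828 + (-149 - (3 + (9/4)*25)) = -828 + (-149 - (3 + 225/4)) = -828 + (-149 - 1*237/4) = -828 + (-149 - 237/4) = -828 - 833/4 = -4145/4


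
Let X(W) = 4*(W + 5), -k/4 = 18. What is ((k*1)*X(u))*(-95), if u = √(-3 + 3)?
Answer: 136800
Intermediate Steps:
k = -72 (k = -4*18 = -72)
u = 0 (u = √0 = 0)
X(W) = 20 + 4*W (X(W) = 4*(5 + W) = 20 + 4*W)
((k*1)*X(u))*(-95) = ((-72*1)*(20 + 4*0))*(-95) = -72*(20 + 0)*(-95) = -72*20*(-95) = -1440*(-95) = 136800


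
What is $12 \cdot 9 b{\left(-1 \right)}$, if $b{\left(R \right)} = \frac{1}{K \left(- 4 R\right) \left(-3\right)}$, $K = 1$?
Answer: $-9$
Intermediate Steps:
$b{\left(R \right)} = \frac{1}{12 R}$ ($b{\left(R \right)} = \frac{1}{1 \left(- 4 R\right) \left(-3\right)} = \frac{1}{- 4 R \left(-3\right)} = \frac{1}{12 R}$)
$12 \cdot 9 b{\left(-1 \right)} = 12 \cdot 9 \frac{1}{12 \left(-1\right)} = 108 \cdot \frac{1}{12} \left(-1\right) = 108 \left(- \frac{1}{12}\right) = -9$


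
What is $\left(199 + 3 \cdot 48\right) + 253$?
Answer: $596$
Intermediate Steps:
$\left(199 + 3 \cdot 48\right) + 253 = \left(199 + 144\right) + 253 = 343 + 253 = 596$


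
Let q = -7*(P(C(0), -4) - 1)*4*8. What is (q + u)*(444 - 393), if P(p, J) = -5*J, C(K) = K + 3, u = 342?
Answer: -199614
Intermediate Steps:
C(K) = 3 + K
q = -4256 (q = -7*(-5*(-4) - 1)*4*8 = -7*(20 - 1)*4*8 = -133*4*8 = -7*76*8 = -532*8 = -4256)
(q + u)*(444 - 393) = (-4256 + 342)*(444 - 393) = -3914*51 = -199614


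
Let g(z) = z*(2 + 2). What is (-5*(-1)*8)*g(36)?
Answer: 5760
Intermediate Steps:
g(z) = 4*z (g(z) = z*4 = 4*z)
(-5*(-1)*8)*g(36) = (-5*(-1)*8)*(4*36) = (5*8)*144 = 40*144 = 5760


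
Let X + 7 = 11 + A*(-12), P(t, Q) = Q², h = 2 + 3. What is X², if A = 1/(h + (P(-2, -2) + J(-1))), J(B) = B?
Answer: 25/4 ≈ 6.2500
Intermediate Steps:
h = 5
A = ⅛ (A = 1/(5 + ((-2)² - 1)) = 1/(5 + (4 - 1)) = 1/(5 + 3) = 1/8 = ⅛ ≈ 0.12500)
X = 5/2 (X = -7 + (11 + (⅛)*(-12)) = -7 + (11 - 3/2) = -7 + 19/2 = 5/2 ≈ 2.5000)
X² = (5/2)² = 25/4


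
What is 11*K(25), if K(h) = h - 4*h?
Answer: -825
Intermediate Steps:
K(h) = -3*h
11*K(25) = 11*(-3*25) = 11*(-75) = -825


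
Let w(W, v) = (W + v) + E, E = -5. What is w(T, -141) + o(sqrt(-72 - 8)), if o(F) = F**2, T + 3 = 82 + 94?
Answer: -53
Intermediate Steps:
T = 173 (T = -3 + (82 + 94) = -3 + 176 = 173)
w(W, v) = -5 + W + v (w(W, v) = (W + v) - 5 = -5 + W + v)
w(T, -141) + o(sqrt(-72 - 8)) = (-5 + 173 - 141) + (sqrt(-72 - 8))**2 = 27 + (sqrt(-80))**2 = 27 + (4*I*sqrt(5))**2 = 27 - 80 = -53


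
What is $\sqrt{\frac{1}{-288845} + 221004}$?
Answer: $\frac{\sqrt{18438680644972255}}{288845} \approx 470.11$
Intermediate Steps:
$\sqrt{\frac{1}{-288845} + 221004} = \sqrt{- \frac{1}{288845} + 221004} = \sqrt{\frac{63835900379}{288845}} = \frac{\sqrt{18438680644972255}}{288845}$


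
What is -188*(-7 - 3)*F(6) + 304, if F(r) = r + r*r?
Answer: 79264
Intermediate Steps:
F(r) = r + r²
-188*(-7 - 3)*F(6) + 304 = -188*(-7 - 3)*6*(1 + 6) + 304 = -(-1880)*6*7 + 304 = -(-1880)*42 + 304 = -188*(-420) + 304 = 78960 + 304 = 79264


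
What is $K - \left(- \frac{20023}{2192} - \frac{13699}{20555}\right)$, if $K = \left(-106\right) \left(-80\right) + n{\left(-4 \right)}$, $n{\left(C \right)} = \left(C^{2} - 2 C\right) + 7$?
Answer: $\frac{383917983133}{45056560} \approx 8520.8$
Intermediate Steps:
$n{\left(C \right)} = 7 + C^{2} - 2 C$
$K = 8511$ ($K = \left(-106\right) \left(-80\right) + \left(7 + \left(-4\right)^{2} - -8\right) = 8480 + \left(7 + 16 + 8\right) = 8480 + 31 = 8511$)
$K - \left(- \frac{20023}{2192} - \frac{13699}{20555}\right) = 8511 - \left(- \frac{20023}{2192} - \frac{13699}{20555}\right) = 8511 - - \frac{441600973}{45056560} = 8511 + \left(\frac{13699}{20555} + \frac{20023}{2192}\right) = 8511 + \frac{441600973}{45056560} = \frac{383917983133}{45056560}$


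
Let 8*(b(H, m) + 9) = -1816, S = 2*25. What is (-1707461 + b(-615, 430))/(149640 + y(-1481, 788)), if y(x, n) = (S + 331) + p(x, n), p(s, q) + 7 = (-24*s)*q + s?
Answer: -1707697/28157205 ≈ -0.060649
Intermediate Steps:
p(s, q) = -7 + s - 24*q*s (p(s, q) = -7 + ((-24*s)*q + s) = -7 + (-24*q*s + s) = -7 + (s - 24*q*s) = -7 + s - 24*q*s)
S = 50
b(H, m) = -236 (b(H, m) = -9 + (⅛)*(-1816) = -9 - 227 = -236)
y(x, n) = 374 + x - 24*n*x (y(x, n) = (50 + 331) + (-7 + x - 24*n*x) = 381 + (-7 + x - 24*n*x) = 374 + x - 24*n*x)
(-1707461 + b(-615, 430))/(149640 + y(-1481, 788)) = (-1707461 - 236)/(149640 + (374 - 1481 - 24*788*(-1481))) = -1707697/(149640 + (374 - 1481 + 28008672)) = -1707697/(149640 + 28007565) = -1707697/28157205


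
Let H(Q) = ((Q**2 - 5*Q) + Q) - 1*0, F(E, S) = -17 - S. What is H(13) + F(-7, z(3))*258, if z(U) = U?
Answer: -5043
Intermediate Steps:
H(Q) = Q**2 - 4*Q (H(Q) = (Q**2 - 4*Q) + 0 = Q**2 - 4*Q)
H(13) + F(-7, z(3))*258 = 13*(-4 + 13) + (-17 - 1*3)*258 = 13*9 + (-17 - 3)*258 = 117 - 20*258 = 117 - 5160 = -5043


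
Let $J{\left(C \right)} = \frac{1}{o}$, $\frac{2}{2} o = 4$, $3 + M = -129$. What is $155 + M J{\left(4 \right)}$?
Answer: $122$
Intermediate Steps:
$M = -132$ ($M = -3 - 129 = -132$)
$o = 4$
$J{\left(C \right)} = \frac{1}{4}$
$155 + M J{\left(4 \right)} = 155 - 33 = 122$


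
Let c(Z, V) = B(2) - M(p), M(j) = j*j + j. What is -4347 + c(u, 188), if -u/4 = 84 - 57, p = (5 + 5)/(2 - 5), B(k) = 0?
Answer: -39193/9 ≈ -4354.8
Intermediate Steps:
p = -10/3 (p = 10/(-3) = 10*(-⅓) = -10/3 ≈ -3.3333)
M(j) = j + j² (M(j) = j² + j = j + j²)
u = -108 (u = -4*(84 - 57) = -4*27 = -108)
c(Z, V) = -70/9 (c(Z, V) = 0 - (-10)*(1 - 10/3)/3 = 0 - (-10)*(-7)/(3*3) = 0 - 1*70/9 = 0 - 70/9 = -70/9)
-4347 + c(u, 188) = -4347 - 70/9 = -39193/9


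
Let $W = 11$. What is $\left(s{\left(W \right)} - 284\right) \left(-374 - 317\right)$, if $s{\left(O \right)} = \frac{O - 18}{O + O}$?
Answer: $\frac{4322205}{22} \approx 1.9646 \cdot 10^{5}$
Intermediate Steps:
$s{\left(O \right)} = \frac{-18 + O}{2 O}$
$\left(s{\left(W \right)} - 284\right) \left(-374 - 317\right) = \left(\frac{-18 + 11}{2 \cdot 11} - 284\right) \left(-374 - 317\right) = \left(\frac{1}{2} \cdot \frac{1}{11} \left(-7\right) - 284\right) \left(-691\right) = \left(- \frac{7}{22} - 284\right) \left(-691\right) = \left(- \frac{6255}{22}\right) \left(-691\right) = \frac{4322205}{22}$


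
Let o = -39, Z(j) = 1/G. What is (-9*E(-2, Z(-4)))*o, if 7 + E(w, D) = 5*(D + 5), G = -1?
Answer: 4563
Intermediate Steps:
Z(j) = -1 (Z(j) = 1/(-1) = -1)
E(w, D) = 18 + 5*D (E(w, D) = -7 + 5*(D + 5) = -7 + 5*(5 + D) = -7 + (25 + 5*D) = 18 + 5*D)
(-9*E(-2, Z(-4)))*o = -9*(18 + 5*(-1))*(-39) = -9*(18 - 5)*(-39) = -9*13*(-39) = -117*(-39) = 4563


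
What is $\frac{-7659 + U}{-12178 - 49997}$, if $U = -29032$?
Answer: $\frac{36691}{62175} \approx 0.59012$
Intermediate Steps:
$\frac{-7659 + U}{-12178 - 49997} = \frac{-7659 - 29032}{-12178 - 49997} = - \frac{36691}{-62175} = \left(-36691\right) \left(- \frac{1}{62175}\right) = \frac{36691}{62175}$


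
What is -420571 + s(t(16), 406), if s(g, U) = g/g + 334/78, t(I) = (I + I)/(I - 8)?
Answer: -16402063/39 ≈ -4.2057e+5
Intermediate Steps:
t(I) = 2*I/(-8 + I) (t(I) = (2*I)/(-8 + I) = 2*I/(-8 + I))
s(g, U) = 206/39 (s(g, U) = 1 + 334*(1/78) = 1 + 167/39 = 206/39)
-420571 + s(t(16), 406) = -420571 + 206/39 = -16402063/39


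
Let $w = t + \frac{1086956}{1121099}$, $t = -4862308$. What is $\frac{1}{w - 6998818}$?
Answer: $- \frac{1121099}{13297495410518} \approx -8.4309 \cdot 10^{-8}$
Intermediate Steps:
$w = - \frac{5451127549536}{1121099}$ ($w = -4862308 + \frac{1086956}{1121099} = - \frac{5451127549536}{1121099} \approx -4.8623 \cdot 10^{6}$)
$\frac{1}{w - 6998818} = \frac{1}{- \frac{5451127549536}{1121099} - 6998818} = \frac{1}{- \frac{13297495410518}{1121099}} = - \frac{1121099}{13297495410518}$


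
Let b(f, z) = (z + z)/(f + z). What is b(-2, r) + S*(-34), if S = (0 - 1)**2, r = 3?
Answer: -28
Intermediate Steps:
S = 1 (S = (-1)**2 = 1)
b(f, z) = 2*z/(f + z) (b(f, z) = (2*z)/(f + z) = 2*z/(f + z))
b(-2, r) + S*(-34) = 2*3/(-2 + 3) + 1*(-34) = 2*3/1 - 34 = 2*3*1 - 34 = 6 - 34 = -28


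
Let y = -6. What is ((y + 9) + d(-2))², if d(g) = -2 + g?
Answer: 1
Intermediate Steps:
((y + 9) + d(-2))² = ((-6 + 9) + (-2 - 2))² = (3 - 4)² = (-1)² = 1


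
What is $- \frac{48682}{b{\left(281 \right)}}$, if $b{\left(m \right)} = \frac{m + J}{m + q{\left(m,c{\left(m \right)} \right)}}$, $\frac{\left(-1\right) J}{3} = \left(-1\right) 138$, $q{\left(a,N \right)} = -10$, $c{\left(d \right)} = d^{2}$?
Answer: $- \frac{13192822}{695} \approx -18982.0$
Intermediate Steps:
$J = 414$ ($J = - 3 \left(\left(-1\right) 138\right) = \left(-3\right) \left(-138\right) = 414$)
$b{\left(m \right)} = \frac{414 + m}{-10 + m}$ ($b{\left(m \right)} = \frac{m + 414}{m - 10} = \frac{414 + m}{-10 + m}$)
$- \frac{48682}{b{\left(281 \right)}} = - \frac{48682}{\frac{1}{-10 + 281} \left(414 + 281\right)} = - \frac{48682}{\frac{1}{271} \cdot 695} = - \frac{48682}{\frac{695}{271}} = \left(-48682\right) \frac{271}{695} = - \frac{13192822}{695}$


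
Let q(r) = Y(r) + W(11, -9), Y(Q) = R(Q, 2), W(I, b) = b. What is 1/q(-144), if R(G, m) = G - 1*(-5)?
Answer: -1/148 ≈ -0.0067568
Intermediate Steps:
R(G, m) = 5 + G (R(G, m) = G + 5 = 5 + G)
Y(Q) = 5 + Q
q(r) = -4 + r (q(r) = (5 + r) - 9 = -4 + r)
1/q(-144) = 1/(-4 - 144) = 1/(-148) = -1/148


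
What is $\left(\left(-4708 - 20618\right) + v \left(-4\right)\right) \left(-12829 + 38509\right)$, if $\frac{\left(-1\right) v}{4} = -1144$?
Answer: $-1120418400$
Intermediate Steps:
$v = 4576$ ($v = \left(-4\right) \left(-1144\right) = 4576$)
$\left(\left(-4708 - 20618\right) + v \left(-4\right)\right) \left(-12829 + 38509\right) = \left(\left(-4708 - 20618\right) + 4576 \left(-4\right)\right) \left(-12829 + 38509\right) = \left(-25326 - 18304\right) 25680 = \left(-43630\right) 25680 = -1120418400$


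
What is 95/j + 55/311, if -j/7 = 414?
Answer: 129845/901278 ≈ 0.14407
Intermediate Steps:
j = -2898 (j = -7*414 = -2898)
95/j + 55/311 = 95/(-2898) + 55/311 = 95*(-1/2898) + 55*(1/311) = -95/2898 + 55/311 = 129845/901278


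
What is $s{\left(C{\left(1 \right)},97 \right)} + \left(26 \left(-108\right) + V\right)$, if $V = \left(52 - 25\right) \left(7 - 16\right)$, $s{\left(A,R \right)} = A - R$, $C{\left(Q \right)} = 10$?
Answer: $-3138$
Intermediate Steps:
$V = -243$ ($V = 27 \left(-9\right) = -243$)
$s{\left(C{\left(1 \right)},97 \right)} + \left(26 \left(-108\right) + V\right) = \left(10 - 97\right) + \left(26 \left(-108\right) - 243\right) = \left(10 - 97\right) - 3051 = -87 - 3051 = -3138$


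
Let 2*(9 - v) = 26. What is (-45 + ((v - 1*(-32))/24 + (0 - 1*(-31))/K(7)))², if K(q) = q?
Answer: 2739025/1764 ≈ 1552.7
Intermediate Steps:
v = -4 (v = 9 - ½*26 = 9 - 13 = -4)
(-45 + ((v - 1*(-32))/24 + (0 - 1*(-31))/K(7)))² = (-45 + ((-4 - 1*(-32))/24 + (0 - 1*(-31))/7))² = (-45 + ((-4 + 32)*(1/24) + (0 + 31)*(⅐)))² = (-45 + (28*(1/24) + 31*(⅐)))² = (-45 + (7/6 + 31/7))² = (-45 + 235/42)² = (-1655/42)² = 2739025/1764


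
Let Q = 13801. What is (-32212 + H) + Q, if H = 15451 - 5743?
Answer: -8703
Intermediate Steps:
H = 9708
(-32212 + H) + Q = (-32212 + 9708) + 13801 = -22504 + 13801 = -8703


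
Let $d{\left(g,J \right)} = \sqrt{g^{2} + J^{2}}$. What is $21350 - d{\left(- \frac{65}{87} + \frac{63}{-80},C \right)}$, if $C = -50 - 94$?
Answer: $21350 - \frac{\sqrt{1004599101361}}{6960} \approx 21206.0$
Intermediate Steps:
$C = -144$
$d{\left(g,J \right)} = \sqrt{J^{2} + g^{2}}$
$21350 - d{\left(- \frac{65}{87} + \frac{63}{-80},C \right)} = 21350 - \sqrt{\left(-144\right)^{2} + \left(- \frac{65}{87} + \frac{63}{-80}\right)^{2}} = 21350 - \sqrt{20736 + \left(\left(-65\right) \frac{1}{87} + 63 \left(- \frac{1}{80}\right)\right)^{2}} = 21350 - \sqrt{20736 + \left(- \frac{65}{87} - \frac{63}{80}\right)^{2}} = 21350 - \sqrt{20736 + \left(- \frac{10681}{6960}\right)^{2}} = 21350 - \sqrt{20736 + \frac{114083761}{48441600}} = 21350 - \sqrt{\frac{1004599101361}{48441600}} = 21350 - \frac{\sqrt{1004599101361}}{6960}$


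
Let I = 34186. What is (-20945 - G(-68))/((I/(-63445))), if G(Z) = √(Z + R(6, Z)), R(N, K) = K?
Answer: 1328855525/34186 + 63445*I*√34/17093 ≈ 38871.0 + 21.643*I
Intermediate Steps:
G(Z) = √2*√Z (G(Z) = √(Z + Z) = √(2*Z) = √2*√Z)
(-20945 - G(-68))/((I/(-63445))) = (-20945 - √2*√(-68))/((34186/(-63445))) = (-20945 - √2*2*I*√17)/((34186*(-1/63445))) = (-20945 - 2*I*√34)/(-34186/63445) = (-20945 - 2*I*√34)*(-63445/34186) = 1328855525/34186 + 63445*I*√34/17093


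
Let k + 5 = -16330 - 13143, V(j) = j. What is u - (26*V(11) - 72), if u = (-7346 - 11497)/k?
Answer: -2096483/9826 ≈ -213.36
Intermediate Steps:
k = -29478 (k = -5 + (-16330 - 13143) = -5 - 29473 = -29478)
u = 6281/9826 (u = (-7346 - 11497)/(-29478) = -18843*(-1/29478) = 6281/9826 ≈ 0.63922)
u - (26*V(11) - 72) = 6281/9826 - (26*11 - 72) = 6281/9826 - (286 - 72) = 6281/9826 - 1*214 = 6281/9826 - 214 = -2096483/9826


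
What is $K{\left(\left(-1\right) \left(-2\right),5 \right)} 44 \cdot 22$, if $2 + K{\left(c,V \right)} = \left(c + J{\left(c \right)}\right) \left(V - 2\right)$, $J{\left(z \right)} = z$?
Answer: $9680$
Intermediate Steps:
$K{\left(c,V \right)} = -2 + 2 c \left(-2 + V\right)$ ($K{\left(c,V \right)} = -2 + \left(c + c\right) \left(V - 2\right) = -2 + 2 c \left(-2 + V\right)$)
$K{\left(\left(-1\right) \left(-2\right),5 \right)} 44 \cdot 22 = \left(-2 - 4 \left(\left(-1\right) \left(-2\right)\right) + 2 \cdot 5 \left(\left(-1\right) \left(-2\right)\right)\right) 44 \cdot 22 = \left(-2 - 8 + 2 \cdot 5 \cdot 2\right) 44 \cdot 22 = \left(-2 - 8 + 20\right) 44 \cdot 22 = 10 \cdot 44 \cdot 22 = 440 \cdot 22 = 9680$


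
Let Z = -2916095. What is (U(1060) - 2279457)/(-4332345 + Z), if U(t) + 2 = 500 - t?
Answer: 2280019/7248440 ≈ 0.31455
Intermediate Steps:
U(t) = 498 - t (U(t) = -2 + (500 - t) = 498 - t)
(U(1060) - 2279457)/(-4332345 + Z) = ((498 - 1*1060) - 2279457)/(-4332345 - 2916095) = ((498 - 1060) - 2279457)/(-7248440) = (-562 - 2279457)*(-1/7248440) = -2280019*(-1/7248440) = 2280019/7248440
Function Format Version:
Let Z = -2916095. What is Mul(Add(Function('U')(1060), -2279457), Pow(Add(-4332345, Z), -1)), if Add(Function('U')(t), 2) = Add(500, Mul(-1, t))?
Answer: Rational(2280019, 7248440) ≈ 0.31455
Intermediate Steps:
Function('U')(t) = Add(498, Mul(-1, t)) (Function('U')(t) = Add(-2, Add(500, Mul(-1, t))) = Add(498, Mul(-1, t)))
Mul(Add(Function('U')(1060), -2279457), Pow(Add(-4332345, Z), -1)) = Mul(Add(Add(498, Mul(-1, 1060)), -2279457), Pow(Add(-4332345, -2916095), -1)) = Mul(Add(Add(498, -1060), -2279457), Pow(-7248440, -1)) = Mul(Add(-562, -2279457), Rational(-1, 7248440)) = Mul(-2280019, Rational(-1, 7248440)) = Rational(2280019, 7248440)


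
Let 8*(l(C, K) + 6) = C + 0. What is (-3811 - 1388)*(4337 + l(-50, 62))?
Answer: -89937501/4 ≈ -2.2484e+7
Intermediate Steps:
l(C, K) = -6 + C/8 (l(C, K) = -6 + (C + 0)/8 = -6 + C/8)
(-3811 - 1388)*(4337 + l(-50, 62)) = (-3811 - 1388)*(4337 + (-6 + (⅛)*(-50))) = -5199*(4337 + (-6 - 25/4)) = -5199*(4337 - 49/4) = -5199*17299/4 = -89937501/4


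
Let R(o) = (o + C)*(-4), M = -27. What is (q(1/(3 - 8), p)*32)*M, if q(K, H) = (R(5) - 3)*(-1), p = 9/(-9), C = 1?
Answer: -23328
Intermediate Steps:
R(o) = -4 - 4*o (R(o) = (o + 1)*(-4) = (1 + o)*(-4) = -4 - 4*o)
p = -1 (p = 9*(-⅑) = -1)
q(K, H) = 27 (q(K, H) = ((-4 - 4*5) - 3)*(-1) = ((-4 - 20) - 3)*(-1) = (-24 - 3)*(-1) = -27*(-1) = 27)
(q(1/(3 - 8), p)*32)*M = (27*32)*(-27) = 864*(-27) = -23328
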